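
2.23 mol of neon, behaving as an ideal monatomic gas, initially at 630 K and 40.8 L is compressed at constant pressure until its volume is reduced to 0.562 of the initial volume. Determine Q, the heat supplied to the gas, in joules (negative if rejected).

-12800 J

P₁ = nRT₁/V₁ = 2.23×8.314×630/40.8 = 286 kPa.
Isobaric: P stays 286 kPa; V/T = const ⇒ T₂ = 354 K, V₂ = 22.9 L.
W = PΔV = 286×(22.9−40.8) kPa·L = -5120 J.
ΔU = nCvΔT = 2.23×12.5×(354−630) = -7670 J.
Q = ΔU + W = nCpΔT = -12800 J.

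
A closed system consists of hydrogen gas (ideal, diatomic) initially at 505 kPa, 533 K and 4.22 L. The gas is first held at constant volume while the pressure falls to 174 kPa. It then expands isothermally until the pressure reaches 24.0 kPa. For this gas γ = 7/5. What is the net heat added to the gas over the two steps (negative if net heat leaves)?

n = P₁V₁/(RT₁) = 505×4.22/(8.314×533) = 0.481 mol.
Step 1 — Isochoric: V stays 4.22 L; P/T = const ⇒ T₂ = 184 K, P₂ = 174 kPa.
W = 0 (no volume change).
ΔU = nCvΔT = 0.481×20.8×(184−533) = -3490 J.
Q = ΔU = -3490 J.
State after step 1: P = 174 kPa, V = 4.22 L, T = 184 K.
Step 2 — Isothermal: T stays 184 K; PV = const ⇒ V₂ = 30.6 L, P₂ = 24.0 kPa.
ΔU = 0 (ideal gas, T constant).
W = nRT ln(V₂/V₁) = 0.481×8.314×184×ln(7.25) = 1450 J.
Q = ΔU + W = 1450 J.
Net over both steps: W = 1450 J, Q = -2040 J, ΔU = -3490 J.

-2040 J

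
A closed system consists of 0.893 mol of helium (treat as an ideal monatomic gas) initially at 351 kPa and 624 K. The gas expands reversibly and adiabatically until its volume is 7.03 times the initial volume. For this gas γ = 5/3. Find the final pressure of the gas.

13.6 kPa

V₁ = nRT₁/P₁ = 0.893×8.314×624/351 = 13.2 L.
Adiabatic: TV^(γ−1) = const ⇒ T₂ = 624×(0.142)^0.667 = 170 K; PV^γ = const ⇒ P₂ = 13.6 kPa.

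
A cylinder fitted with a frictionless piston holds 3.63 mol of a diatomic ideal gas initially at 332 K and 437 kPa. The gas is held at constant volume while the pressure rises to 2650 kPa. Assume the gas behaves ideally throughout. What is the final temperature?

2010 K

V₁ = nRT₁/P₁ = 3.63×8.314×332/437 = 22.9 L.
Isochoric: V stays 22.9 L; P/T = const ⇒ T₂ = 2010 K, P₂ = 2650 kPa.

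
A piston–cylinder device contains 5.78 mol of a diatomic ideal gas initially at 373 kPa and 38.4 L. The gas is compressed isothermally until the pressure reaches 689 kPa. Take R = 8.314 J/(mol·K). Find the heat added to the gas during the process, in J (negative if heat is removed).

T₁ = P₁V₁/(nR) = 373×38.4/(5.78×8.314) = 298 K.
Isothermal: T stays 298 K; PV = const ⇒ V₂ = 20.8 L, P₂ = 689 kPa.
ΔU = 0 (ideal gas, T constant).
W = nRT ln(V₂/V₁) = 5.78×8.314×298×ln(0.541) = -8790 J.
Q = ΔU + W = -8790 J.

-8790 J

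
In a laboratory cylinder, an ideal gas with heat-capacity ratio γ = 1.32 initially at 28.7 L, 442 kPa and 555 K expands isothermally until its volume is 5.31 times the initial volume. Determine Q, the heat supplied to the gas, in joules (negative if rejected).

21200 J

n = P₁V₁/(RT₁) = 442×28.7/(8.314×555) = 2.75 mol.
Isothermal: T stays 555 K; PV = const ⇒ V₂ = 152 L, P₂ = 83.2 kPa.
ΔU = 0 (ideal gas, T constant).
W = nRT ln(V₂/V₁) = 2.75×8.314×555×ln(5.31) = 21200 J.
Q = ΔU + W = 21200 J.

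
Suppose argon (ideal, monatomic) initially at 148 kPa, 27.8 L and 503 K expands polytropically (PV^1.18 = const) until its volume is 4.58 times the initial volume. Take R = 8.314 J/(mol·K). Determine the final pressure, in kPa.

Polytropic n=1.18: T₂ = T₁(V₁/V₂)^(n−1) = 503×(0.218)^0.18 = 382 K; P₂ = P₁(V₁/V₂)^n = 24.6 kPa.

24.6 kPa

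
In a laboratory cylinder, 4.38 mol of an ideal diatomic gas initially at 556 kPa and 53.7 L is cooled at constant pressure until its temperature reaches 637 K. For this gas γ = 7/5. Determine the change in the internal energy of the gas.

-16700 J

T₁ = P₁V₁/(nR) = 556×53.7/(4.38×8.314) = 820 K.
Isobaric: P stays 556 kPa; V/T = const ⇒ T₂ = 637 K, V₂ = 41.7 L.
For an ideal gas ΔU = nCvΔT with Cv = (5/2)R = 20.8 J/(mol·K).
ΔU = 4.38×20.8×(637−820) = -16700 J.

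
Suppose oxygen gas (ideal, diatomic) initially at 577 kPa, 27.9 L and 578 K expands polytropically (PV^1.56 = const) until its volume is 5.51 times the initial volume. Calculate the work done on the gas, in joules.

-17700 J

n = P₁V₁/(RT₁) = 577×27.9/(8.314×578) = 3.35 mol.
Polytropic n=1.56: T₂ = T₁(V₁/V₂)^(n−1) = 578×(0.181)^0.56 = 222 K; P₂ = P₁(V₁/V₂)^n = 40.3 kPa.
W = (P₁V₁−P₂V₂)/(n−1) = (577×27.9−40.3×154)/0.56 = 17700 J.
Work done on the gas = −W_by = -17700 J.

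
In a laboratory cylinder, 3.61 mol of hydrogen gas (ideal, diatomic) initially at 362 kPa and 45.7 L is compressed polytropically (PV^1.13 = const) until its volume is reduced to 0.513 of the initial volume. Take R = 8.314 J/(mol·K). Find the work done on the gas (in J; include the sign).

11500 J

T₁ = P₁V₁/(nR) = 362×45.7/(3.61×8.314) = 551 K.
Polytropic n=1.13: T₂ = T₁(V₁/V₂)^(n−1) = 551×(1.95)^0.13 = 601 K; P₂ = P₁(V₁/V₂)^n = 770 kPa.
W = (P₁V₁−P₂V₂)/(n−1) = (362×45.7−770×23.4)/0.13 = -11500 J.
Work done on the gas = −W_by = 11500 J.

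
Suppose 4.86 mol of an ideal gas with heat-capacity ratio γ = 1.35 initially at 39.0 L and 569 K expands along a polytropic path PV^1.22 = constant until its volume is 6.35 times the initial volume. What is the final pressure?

61.8 kPa

P₁ = nRT₁/V₁ = 4.86×8.314×569/39.0 = 590 kPa.
Polytropic n=1.22: T₂ = T₁(V₁/V₂)^(n−1) = 569×(0.157)^0.22 = 379 K; P₂ = P₁(V₁/V₂)^n = 61.8 kPa.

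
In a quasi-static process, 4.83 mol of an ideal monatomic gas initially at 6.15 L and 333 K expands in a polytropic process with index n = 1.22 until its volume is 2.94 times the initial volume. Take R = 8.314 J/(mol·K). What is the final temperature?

P₁ = nRT₁/V₁ = 4.83×8.314×333/6.15 = 2170 kPa.
Polytropic n=1.22: T₂ = T₁(V₁/V₂)^(n−1) = 333×(0.340)^0.22 = 263 K; P₂ = P₁(V₁/V₂)^n = 583 kPa.

263 K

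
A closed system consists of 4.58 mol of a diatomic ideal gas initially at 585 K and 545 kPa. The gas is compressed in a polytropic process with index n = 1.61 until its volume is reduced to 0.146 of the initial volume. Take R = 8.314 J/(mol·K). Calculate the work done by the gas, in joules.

-81600 J

V₁ = nRT₁/P₁ = 4.58×8.314×585/545 = 40.9 L.
Polytropic n=1.61: T₂ = T₁(V₁/V₂)^(n−1) = 585×(6.85)^0.61 = 1890 K; P₂ = P₁(V₁/V₂)^n = 12100 kPa.
W = (P₁V₁−P₂V₂)/(n−1) = (545×40.9−12100×5.97)/0.61 = -81600 J.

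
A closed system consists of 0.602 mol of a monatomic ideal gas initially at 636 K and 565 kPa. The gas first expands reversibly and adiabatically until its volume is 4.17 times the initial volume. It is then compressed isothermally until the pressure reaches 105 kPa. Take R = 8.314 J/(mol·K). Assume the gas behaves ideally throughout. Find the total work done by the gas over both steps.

2080 J

V₁ = nRT₁/P₁ = 0.602×8.314×636/565 = 5.63 L.
Step 1 — Adiabatic: TV^(γ−1) = const ⇒ T₂ = 636×(0.240)^0.667 = 245 K; PV^γ = const ⇒ P₂ = 52.3 kPa.
ΔU = nCvΔT = 0.602×12.5×(245−636) = -2930 J.
Q = 0 for an adiabatic process, so W = −ΔU = 2930 J.
State after step 1: P = 52.3 kPa, V = 23.5 L, T = 245 K.
Step 2 — Isothermal: T stays 245 K; PV = const ⇒ V₂ = 11.7 L, P₂ = 105 kPa.
ΔU = 0 (ideal gas, T constant).
W = nRT ln(V₂/V₁) = 0.602×8.314×245×ln(0.498) = -856 J.
Q = ΔU + W = -856 J.
Net over both steps: W = 2080 J, Q = -856 J, ΔU = -2930 J.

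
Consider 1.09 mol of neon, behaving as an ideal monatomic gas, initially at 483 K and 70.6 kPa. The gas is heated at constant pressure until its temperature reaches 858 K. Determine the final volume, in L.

110 L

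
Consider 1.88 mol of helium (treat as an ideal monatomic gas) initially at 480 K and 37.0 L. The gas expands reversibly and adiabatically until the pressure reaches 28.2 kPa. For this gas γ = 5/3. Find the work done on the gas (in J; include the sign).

-6140 J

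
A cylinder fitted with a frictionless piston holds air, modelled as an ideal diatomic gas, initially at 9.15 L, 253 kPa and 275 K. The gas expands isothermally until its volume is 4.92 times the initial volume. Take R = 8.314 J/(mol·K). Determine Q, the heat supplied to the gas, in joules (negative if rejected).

n = P₁V₁/(RT₁) = 253×9.15/(8.314×275) = 1.01 mol.
Isothermal: T stays 275 K; PV = const ⇒ V₂ = 45.0 L, P₂ = 51.4 kPa.
ΔU = 0 (ideal gas, T constant).
W = nRT ln(V₂/V₁) = 1.01×8.314×275×ln(4.92) = 3690 J.
Q = ΔU + W = 3690 J.

3690 J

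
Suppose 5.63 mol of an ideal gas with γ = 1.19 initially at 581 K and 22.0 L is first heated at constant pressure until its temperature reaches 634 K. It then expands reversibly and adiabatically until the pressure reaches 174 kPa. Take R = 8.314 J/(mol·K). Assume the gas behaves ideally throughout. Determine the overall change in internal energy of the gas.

-28900 J

P₁ = nRT₁/V₁ = 5.63×8.314×581/22.0 = 1240 kPa.
Step 1 — Isobaric: P stays 1240 kPa; V/T = const ⇒ T₂ = 634 K, V₂ = 24.0 L.
W = PΔV = 1240×(24.0−22.0) kPa·L = 2480 J.
ΔU = nCvΔT = 5.63×43.8×(634−581) = 13100 J.
Q = ΔU + W = nCpΔT = 15500 J.
State after step 1: P = 1240 kPa, V = 24.0 L, T = 634 K.
Step 2 — Adiabatic: T₂/T₁ = (P₂/P₁)^((γ−1)/γ) ⇒ T₂ = 634×(0.141)^0.160 = 464 K; V₂ = 125 L.
ΔU = nCvΔT = 5.63×43.8×(464−634) = -42000 J.
Q = 0 for an adiabatic process, so W = −ΔU = 42000 J.
Net over both steps: W = 44500 J, Q = 15500 J, ΔU = -28900 J.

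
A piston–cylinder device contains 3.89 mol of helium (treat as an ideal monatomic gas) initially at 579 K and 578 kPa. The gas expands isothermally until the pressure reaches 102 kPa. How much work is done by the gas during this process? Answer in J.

V₁ = nRT₁/P₁ = 3.89×8.314×579/578 = 32.4 L.
Isothermal: T stays 579 K; PV = const ⇒ V₂ = 184 L, P₂ = 102 kPa.
W = nRT ln(V₂/V₁) = 3.89×8.314×579×ln(5.67) = 32500 J.

32500 J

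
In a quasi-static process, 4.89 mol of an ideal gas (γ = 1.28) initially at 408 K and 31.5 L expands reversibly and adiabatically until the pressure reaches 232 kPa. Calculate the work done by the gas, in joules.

9720 J

P₁ = nRT₁/V₁ = 4.89×8.314×408/31.5 = 527 kPa.
Adiabatic: T₂/T₁ = (P₂/P₁)^((γ−1)/γ) ⇒ T₂ = 408×(0.441)^0.219 = 341 K; V₂ = 59.8 L.
ΔU = nCvΔT = 4.89×29.7×(341−408) = -9720 J.
Q = 0 for an adiabatic process, so W = −ΔU = 9720 J.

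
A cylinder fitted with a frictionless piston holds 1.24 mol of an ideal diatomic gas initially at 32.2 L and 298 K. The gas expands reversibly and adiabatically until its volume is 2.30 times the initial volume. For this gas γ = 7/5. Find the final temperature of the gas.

P₁ = nRT₁/V₁ = 1.24×8.314×298/32.2 = 95.4 kPa.
Adiabatic: TV^(γ−1) = const ⇒ T₂ = 298×(0.435)^0.400 = 214 K; PV^γ = const ⇒ P₂ = 29.7 kPa.

214 K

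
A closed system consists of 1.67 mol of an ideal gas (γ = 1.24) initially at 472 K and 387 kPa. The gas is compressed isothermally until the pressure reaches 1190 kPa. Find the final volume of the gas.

5.51 L

V₁ = nRT₁/P₁ = 1.67×8.314×472/387 = 16.9 L.
Isothermal: T stays 472 K; PV = const ⇒ V₂ = 5.51 L, P₂ = 1190 kPa.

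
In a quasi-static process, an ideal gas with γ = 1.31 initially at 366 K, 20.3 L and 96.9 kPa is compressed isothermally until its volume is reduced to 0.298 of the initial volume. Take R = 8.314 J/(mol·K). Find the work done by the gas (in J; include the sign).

n = P₁V₁/(RT₁) = 96.9×20.3/(8.314×366) = 0.646 mol.
Isothermal: T stays 366 K; PV = const ⇒ V₂ = 6.05 L, P₂ = 325 kPa.
W = nRT ln(V₂/V₁) = 0.646×8.314×366×ln(0.298) = -2380 J.

-2380 J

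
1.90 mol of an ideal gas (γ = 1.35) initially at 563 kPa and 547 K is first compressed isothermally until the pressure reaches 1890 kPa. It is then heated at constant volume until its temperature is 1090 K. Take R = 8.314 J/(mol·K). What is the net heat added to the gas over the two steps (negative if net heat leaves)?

14000 J

V₁ = nRT₁/P₁ = 1.90×8.314×547/563 = 15.3 L.
Step 1 — Isothermal: T stays 547 K; PV = const ⇒ V₂ = 4.57 L, P₂ = 1890 kPa.
ΔU = 0 (ideal gas, T constant).
W = nRT ln(V₂/V₁) = 1.90×8.314×547×ln(0.298) = -10500 J.
Q = ΔU + W = -10500 J.
State after step 1: P = 1890 kPa, V = 4.57 L, T = 547 K.
Step 2 — Isochoric: V stays 4.57 L; P/T = const ⇒ T₂ = 1090 K, P₂ = 3770 kPa.
W = 0 (no volume change).
ΔU = nCvΔT = 1.90×23.8×(1090−547) = 24500 J.
Q = ΔU = 24500 J.
Net over both steps: W = -10500 J, Q = 14000 J, ΔU = 24500 J.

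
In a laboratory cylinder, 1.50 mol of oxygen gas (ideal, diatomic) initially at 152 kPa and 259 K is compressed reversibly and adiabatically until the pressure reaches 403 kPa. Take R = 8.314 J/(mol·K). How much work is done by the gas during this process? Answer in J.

-2590 J

V₁ = nRT₁/P₁ = 1.50×8.314×259/152 = 21.2 L.
Adiabatic: T₂/T₁ = (P₂/P₁)^((γ−1)/γ) ⇒ T₂ = 259×(2.65)^0.286 = 342 K; V₂ = 10.6 L.
ΔU = nCvΔT = 1.50×20.8×(342−259) = 2590 J.
Q = 0 for an adiabatic process, so W = −ΔU = -2590 J.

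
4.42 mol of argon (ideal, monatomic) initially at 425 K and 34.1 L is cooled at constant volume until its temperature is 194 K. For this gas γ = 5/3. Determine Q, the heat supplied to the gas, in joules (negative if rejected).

-12700 J

P₁ = nRT₁/V₁ = 4.42×8.314×425/34.1 = 458 kPa.
Isochoric: V stays 34.1 L; P/T = const ⇒ T₂ = 194 K, P₂ = 209 kPa.
W = 0 (no volume change).
ΔU = nCvΔT = 4.42×12.5×(194−425) = -12700 J.
Q = ΔU = -12700 J.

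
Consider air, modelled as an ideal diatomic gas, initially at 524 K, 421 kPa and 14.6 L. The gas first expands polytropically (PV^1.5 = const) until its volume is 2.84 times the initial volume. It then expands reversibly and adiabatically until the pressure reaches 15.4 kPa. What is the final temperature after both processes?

n = P₁V₁/(RT₁) = 421×14.6/(8.314×524) = 1.41 mol.
Step 1 — Polytropic n=1.5: T₂ = T₁(V₁/V₂)^(n−1) = 524×(0.352)^0.50 = 311 K; P₂ = P₁(V₁/V₂)^n = 88.0 kPa.
W = (P₁V₁−P₂V₂)/(n−1) = (421×14.6−88.0×41.5)/0.50 = 5000 J.
ΔU = nCvΔT = 1.41×20.8×(311−524) = -6250 J.
Q = ΔU + W = -1250 J.
State after step 1: P = 88.0 kPa, V = 41.5 L, T = 311 K.
Step 2 — Adiabatic: T₂/T₁ = (P₂/P₁)^((γ−1)/γ) ⇒ T₂ = 311×(0.175)^0.286 = 189 K; V₂ = 144 L.
ΔU = nCvΔT = 1.41×20.8×(189−311) = -3580 J.
Q = 0 for an adiabatic process, so W = −ΔU = 3580 J.
Net over both steps: W = 8570 J, Q = -1250 J, ΔU = -9820 J.

189 K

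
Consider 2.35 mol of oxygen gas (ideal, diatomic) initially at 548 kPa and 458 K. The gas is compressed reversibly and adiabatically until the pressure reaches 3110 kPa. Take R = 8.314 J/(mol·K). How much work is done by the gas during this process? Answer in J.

V₁ = nRT₁/P₁ = 2.35×8.314×458/548 = 16.3 L.
Adiabatic: T₂/T₁ = (P₂/P₁)^((γ−1)/γ) ⇒ T₂ = 458×(5.68)^0.286 = 752 K; V₂ = 4.73 L.
ΔU = nCvΔT = 2.35×20.8×(752−458) = 14400 J.
Q = 0 for an adiabatic process, so W = −ΔU = -14400 J.

-14400 J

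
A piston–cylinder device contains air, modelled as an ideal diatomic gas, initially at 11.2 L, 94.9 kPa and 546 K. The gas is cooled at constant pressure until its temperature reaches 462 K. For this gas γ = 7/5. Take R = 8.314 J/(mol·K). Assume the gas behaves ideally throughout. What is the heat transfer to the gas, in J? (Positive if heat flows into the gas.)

-572 J

n = P₁V₁/(RT₁) = 94.9×11.2/(8.314×546) = 0.234 mol.
Isobaric: P stays 94.9 kPa; V/T = const ⇒ T₂ = 462 K, V₂ = 9.48 L.
W = PΔV = 94.9×(9.48−11.2) kPa·L = -164 J.
ΔU = nCvΔT = 0.234×20.8×(462−546) = -409 J.
Q = ΔU + W = nCpΔT = -572 J.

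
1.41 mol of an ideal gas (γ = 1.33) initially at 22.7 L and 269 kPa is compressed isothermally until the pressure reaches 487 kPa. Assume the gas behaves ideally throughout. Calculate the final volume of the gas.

T₁ = P₁V₁/(nR) = 269×22.7/(1.41×8.314) = 521 K.
Isothermal: T stays 521 K; PV = const ⇒ V₂ = 12.5 L, P₂ = 487 kPa.

12.5 L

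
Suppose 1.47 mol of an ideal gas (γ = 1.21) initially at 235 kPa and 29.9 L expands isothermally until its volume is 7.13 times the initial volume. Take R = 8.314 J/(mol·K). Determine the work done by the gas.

T₁ = P₁V₁/(nR) = 235×29.9/(1.47×8.314) = 575 K.
Isothermal: T stays 575 K; PV = const ⇒ V₂ = 213 L, P₂ = 33.0 kPa.
W = nRT ln(V₂/V₁) = 1.47×8.314×575×ln(7.13) = 13800 J.

13800 J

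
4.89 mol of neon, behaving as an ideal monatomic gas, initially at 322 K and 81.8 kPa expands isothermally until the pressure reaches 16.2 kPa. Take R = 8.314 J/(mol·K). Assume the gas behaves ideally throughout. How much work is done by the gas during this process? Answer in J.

V₁ = nRT₁/P₁ = 4.89×8.314×322/81.8 = 160 L.
Isothermal: T stays 322 K; PV = const ⇒ V₂ = 808 L, P₂ = 16.2 kPa.
W = nRT ln(V₂/V₁) = 4.89×8.314×322×ln(5.05) = 21200 J.

21200 J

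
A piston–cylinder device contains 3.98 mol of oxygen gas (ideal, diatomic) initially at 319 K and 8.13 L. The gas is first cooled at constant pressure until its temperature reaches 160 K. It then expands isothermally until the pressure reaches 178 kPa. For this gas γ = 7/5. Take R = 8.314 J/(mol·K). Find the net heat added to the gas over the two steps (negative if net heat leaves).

-7890 J

P₁ = nRT₁/V₁ = 3.98×8.314×319/8.13 = 1300 kPa.
Step 1 — Isobaric: P stays 1300 kPa; V/T = const ⇒ T₂ = 160 K, V₂ = 4.08 L.
W = PΔV = 1300×(4.08−8.13) kPa·L = -5260 J.
ΔU = nCvΔT = 3.98×20.8×(160−319) = -13200 J.
Q = ΔU + W = nCpΔT = -18400 J.
State after step 1: P = 1300 kPa, V = 4.08 L, T = 160 K.
Step 2 — Isothermal: T stays 160 K; PV = const ⇒ V₂ = 29.7 L, P₂ = 178 kPa.
ΔU = 0 (ideal gas, T constant).
W = nRT ln(V₂/V₁) = 3.98×8.314×160×ln(7.29) = 10500 J.
Q = ΔU + W = 10500 J.
Net over both steps: W = 5260 J, Q = -7890 J, ΔU = -13200 J.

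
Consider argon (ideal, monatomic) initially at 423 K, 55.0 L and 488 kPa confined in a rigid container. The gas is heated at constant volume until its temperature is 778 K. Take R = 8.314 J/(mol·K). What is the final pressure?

Isochoric: V stays 55.0 L; P/T = const ⇒ T₂ = 778 K, P₂ = 898 kPa.

898 kPa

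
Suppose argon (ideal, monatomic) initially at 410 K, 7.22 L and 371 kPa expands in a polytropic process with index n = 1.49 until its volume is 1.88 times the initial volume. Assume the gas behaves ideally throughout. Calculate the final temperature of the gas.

Polytropic n=1.49: T₂ = T₁(V₁/V₂)^(n−1) = 410×(0.532)^0.49 = 301 K; P₂ = P₁(V₁/V₂)^n = 145 kPa.

301 K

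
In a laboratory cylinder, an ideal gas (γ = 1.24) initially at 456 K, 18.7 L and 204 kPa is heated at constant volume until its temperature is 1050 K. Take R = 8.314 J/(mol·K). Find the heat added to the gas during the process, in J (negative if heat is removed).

n = P₁V₁/(RT₁) = 204×18.7/(8.314×456) = 1.01 mol.
Isochoric: V stays 18.7 L; P/T = const ⇒ T₂ = 1050 K, P₂ = 470 kPa.
W = 0 (no volume change).
ΔU = nCvΔT = 1.01×34.6×(1050−456) = 20700 J.
Q = ΔU = 20700 J.

20700 J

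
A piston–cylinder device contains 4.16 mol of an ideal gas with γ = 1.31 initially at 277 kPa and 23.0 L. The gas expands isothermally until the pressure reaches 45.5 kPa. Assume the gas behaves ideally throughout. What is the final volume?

T₁ = P₁V₁/(nR) = 277×23.0/(4.16×8.314) = 184 K.
Isothermal: T stays 184 K; PV = const ⇒ V₂ = 140 L, P₂ = 45.5 kPa.

140 L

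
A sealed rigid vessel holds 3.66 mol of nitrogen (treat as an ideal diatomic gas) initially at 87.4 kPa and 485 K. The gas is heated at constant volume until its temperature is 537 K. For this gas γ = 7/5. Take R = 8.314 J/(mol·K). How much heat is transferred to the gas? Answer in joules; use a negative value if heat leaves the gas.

3960 J

V₁ = nRT₁/P₁ = 3.66×8.314×485/87.4 = 169 L.
Isochoric: V stays 169 L; P/T = const ⇒ T₂ = 537 K, P₂ = 96.8 kPa.
W = 0 (no volume change).
ΔU = nCvΔT = 3.66×20.8×(537−485) = 3960 J.
Q = ΔU = 3960 J.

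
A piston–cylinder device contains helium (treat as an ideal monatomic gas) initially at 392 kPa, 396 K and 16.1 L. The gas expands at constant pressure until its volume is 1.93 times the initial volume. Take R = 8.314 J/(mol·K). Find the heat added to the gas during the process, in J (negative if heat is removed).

14700 J

n = P₁V₁/(RT₁) = 392×16.1/(8.314×396) = 1.92 mol.
Isobaric: P stays 392 kPa; V/T = const ⇒ T₂ = 764 K, V₂ = 31.1 L.
W = PΔV = 392×(31.1−16.1) kPa·L = 5870 J.
ΔU = nCvΔT = 1.92×12.5×(764−396) = 8800 J.
Q = ΔU + W = nCpΔT = 14700 J.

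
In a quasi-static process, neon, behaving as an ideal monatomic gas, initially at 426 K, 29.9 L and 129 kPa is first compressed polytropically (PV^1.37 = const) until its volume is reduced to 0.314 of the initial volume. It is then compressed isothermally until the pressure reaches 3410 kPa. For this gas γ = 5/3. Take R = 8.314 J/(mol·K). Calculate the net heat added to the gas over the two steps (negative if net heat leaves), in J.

n = P₁V₁/(RT₁) = 129×29.9/(8.314×426) = 1.09 mol.
Step 1 — Polytropic n=1.37: T₂ = T₁(V₁/V₂)^(n−1) = 426×(3.18)^0.37 = 654 K; P₂ = P₁(V₁/V₂)^n = 631 kPa.
W = (P₁V₁−P₂V₂)/(n−1) = (129×29.9−631×9.39)/0.37 = -5580 J.
ΔU = nCvΔT = 1.09×12.5×(654−426) = 3100 J.
Q = ΔU + W = -2480 J.
State after step 1: P = 631 kPa, V = 9.39 L, T = 654 K.
Step 2 — Isothermal: T stays 654 K; PV = const ⇒ V₂ = 1.74 L, P₂ = 3410 kPa.
ΔU = 0 (ideal gas, T constant).
W = nRT ln(V₂/V₁) = 1.09×8.314×654×ln(0.185) = -9990 J.
Q = ΔU + W = -9990 J.
Net over both steps: W = -15600 J, Q = -12500 J, ΔU = 3100 J.

-12500 J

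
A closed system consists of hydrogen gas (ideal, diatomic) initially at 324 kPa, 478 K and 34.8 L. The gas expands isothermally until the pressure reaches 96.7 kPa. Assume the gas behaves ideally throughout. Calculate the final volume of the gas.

117 L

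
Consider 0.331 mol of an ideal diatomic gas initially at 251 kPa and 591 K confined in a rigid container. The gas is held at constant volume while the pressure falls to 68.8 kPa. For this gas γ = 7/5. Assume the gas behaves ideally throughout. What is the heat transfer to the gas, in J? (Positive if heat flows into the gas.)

-2950 J

V₁ = nRT₁/P₁ = 0.331×8.314×591/251 = 6.48 L.
Isochoric: V stays 6.48 L; P/T = const ⇒ T₂ = 162 K, P₂ = 68.8 kPa.
W = 0 (no volume change).
ΔU = nCvΔT = 0.331×20.8×(162−591) = -2950 J.
Q = ΔU = -2950 J.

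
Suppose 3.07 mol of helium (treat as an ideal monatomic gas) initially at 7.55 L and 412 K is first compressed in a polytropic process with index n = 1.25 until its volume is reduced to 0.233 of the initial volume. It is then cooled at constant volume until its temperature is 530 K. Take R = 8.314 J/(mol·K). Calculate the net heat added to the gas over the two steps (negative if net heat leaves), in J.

-14000 J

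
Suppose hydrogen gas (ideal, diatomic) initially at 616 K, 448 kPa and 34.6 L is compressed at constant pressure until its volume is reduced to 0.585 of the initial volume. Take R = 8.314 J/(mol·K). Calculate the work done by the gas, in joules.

n = P₁V₁/(RT₁) = 448×34.6/(8.314×616) = 3.03 mol.
Isobaric: P stays 448 kPa; V/T = const ⇒ T₂ = 360 K, V₂ = 20.2 L.
W = PΔV = 448×(20.2−34.6) kPa·L = -6430 J.

-6430 J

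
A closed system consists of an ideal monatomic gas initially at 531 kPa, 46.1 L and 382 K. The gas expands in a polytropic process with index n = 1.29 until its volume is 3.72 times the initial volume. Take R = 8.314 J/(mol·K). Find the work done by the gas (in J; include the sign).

n = P₁V₁/(RT₁) = 531×46.1/(8.314×382) = 7.71 mol.
Polytropic n=1.29: T₂ = T₁(V₁/V₂)^(n−1) = 382×(0.269)^0.29 = 261 K; P₂ = P₁(V₁/V₂)^n = 97.5 kPa.
W = (P₁V₁−P₂V₂)/(n−1) = (531×46.1−97.5×171)/0.29 = 26700 J.

26700 J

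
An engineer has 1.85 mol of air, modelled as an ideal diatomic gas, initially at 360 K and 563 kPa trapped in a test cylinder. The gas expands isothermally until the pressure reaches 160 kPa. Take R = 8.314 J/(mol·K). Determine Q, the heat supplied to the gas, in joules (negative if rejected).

6970 J

V₁ = nRT₁/P₁ = 1.85×8.314×360/563 = 9.84 L.
Isothermal: T stays 360 K; PV = const ⇒ V₂ = 34.6 L, P₂ = 160 kPa.
ΔU = 0 (ideal gas, T constant).
W = nRT ln(V₂/V₁) = 1.85×8.314×360×ln(3.52) = 6970 J.
Q = ΔU + W = 6970 J.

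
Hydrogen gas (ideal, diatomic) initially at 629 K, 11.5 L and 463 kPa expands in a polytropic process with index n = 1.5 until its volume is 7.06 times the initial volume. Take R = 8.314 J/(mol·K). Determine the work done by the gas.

6640 J

n = P₁V₁/(RT₁) = 463×11.5/(8.314×629) = 1.02 mol.
Polytropic n=1.5: T₂ = T₁(V₁/V₂)^(n−1) = 629×(0.142)^0.50 = 237 K; P₂ = P₁(V₁/V₂)^n = 24.7 kPa.
W = (P₁V₁−P₂V₂)/(n−1) = (463×11.5−24.7×81.2)/0.50 = 6640 J.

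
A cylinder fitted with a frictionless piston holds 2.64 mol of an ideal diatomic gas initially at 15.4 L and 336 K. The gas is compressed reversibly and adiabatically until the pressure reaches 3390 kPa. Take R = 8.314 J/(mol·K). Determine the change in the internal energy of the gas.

13800 J

P₁ = nRT₁/V₁ = 2.64×8.314×336/15.4 = 479 kPa.
Adiabatic: T₂/T₁ = (P₂/P₁)^((γ−1)/γ) ⇒ T₂ = 336×(7.08)^0.286 = 588 K; V₂ = 3.81 L.
For an ideal gas ΔU = nCvΔT with Cv = (5/2)R = 20.8 J/(mol·K).
ΔU = 2.64×20.8×(588−336) = 13800 J.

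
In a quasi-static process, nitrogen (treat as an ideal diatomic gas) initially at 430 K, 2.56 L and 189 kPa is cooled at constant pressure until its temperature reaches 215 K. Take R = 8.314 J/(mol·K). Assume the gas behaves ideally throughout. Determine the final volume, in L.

Isobaric: P stays 189 kPa; V/T = const ⇒ T₂ = 215 K, V₂ = 1.28 L.

1.28 L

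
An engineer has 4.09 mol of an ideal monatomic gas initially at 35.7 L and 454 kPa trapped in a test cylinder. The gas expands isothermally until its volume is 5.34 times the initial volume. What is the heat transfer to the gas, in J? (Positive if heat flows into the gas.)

27200 J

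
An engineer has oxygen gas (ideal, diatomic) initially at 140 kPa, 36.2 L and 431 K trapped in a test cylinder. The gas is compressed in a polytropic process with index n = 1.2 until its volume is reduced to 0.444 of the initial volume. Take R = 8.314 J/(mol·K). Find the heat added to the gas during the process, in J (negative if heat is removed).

n = P₁V₁/(RT₁) = 140×36.2/(8.314×431) = 1.41 mol.
Polytropic n=1.2: T₂ = T₁(V₁/V₂)^(n−1) = 431×(2.25)^0.20 = 507 K; P₂ = P₁(V₁/V₂)^n = 371 kPa.
W = (P₁V₁−P₂V₂)/(n−1) = (140×36.2−371×16.1)/0.20 = -4470 J.
ΔU = nCvΔT = 1.41×20.8×(507−431) = 2230 J.
Q = ΔU + W = -2230 J.

-2230 J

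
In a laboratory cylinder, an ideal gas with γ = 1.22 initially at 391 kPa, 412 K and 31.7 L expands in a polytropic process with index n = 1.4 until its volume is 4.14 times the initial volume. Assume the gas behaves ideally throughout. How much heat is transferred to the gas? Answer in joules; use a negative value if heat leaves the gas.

n = P₁V₁/(RT₁) = 391×31.7/(8.314×412) = 3.62 mol.
Polytropic n=1.4: T₂ = T₁(V₁/V₂)^(n−1) = 412×(0.242)^0.40 = 233 K; P₂ = P₁(V₁/V₂)^n = 53.5 kPa.
W = (P₁V₁−P₂V₂)/(n−1) = (391×31.7−53.5×131)/0.40 = 13400 J.
ΔU = nCvΔT = 3.62×37.8×(233−412) = -24400 J.
Q = ΔU + W = -11000 J.

-11000 J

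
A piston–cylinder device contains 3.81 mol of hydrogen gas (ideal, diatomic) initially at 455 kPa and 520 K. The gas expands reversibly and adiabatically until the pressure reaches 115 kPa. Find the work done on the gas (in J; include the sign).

V₁ = nRT₁/P₁ = 3.81×8.314×520/455 = 36.2 L.
Adiabatic: T₂/T₁ = (P₂/P₁)^((γ−1)/γ) ⇒ T₂ = 520×(0.253)^0.286 = 351 K; V₂ = 96.7 L.
ΔU = nCvΔT = 3.81×20.8×(351−520) = -13400 J.
Q = 0 for an adiabatic process, so W = −ΔU = 13400 J.
Work done on the gas = −W_by = -13400 J.

-13400 J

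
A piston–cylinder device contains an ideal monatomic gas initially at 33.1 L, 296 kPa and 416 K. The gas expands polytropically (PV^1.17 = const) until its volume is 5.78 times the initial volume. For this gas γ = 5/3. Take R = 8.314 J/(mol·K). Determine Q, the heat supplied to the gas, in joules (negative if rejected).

11100 J

n = P₁V₁/(RT₁) = 296×33.1/(8.314×416) = 2.83 mol.
Polytropic n=1.17: T₂ = T₁(V₁/V₂)^(n−1) = 416×(0.173)^0.17 = 309 K; P₂ = P₁(V₁/V₂)^n = 38.0 kPa.
W = (P₁V₁−P₂V₂)/(n−1) = (296×33.1−38.0×191)/0.17 = 14900 J.
ΔU = nCvΔT = 2.83×12.5×(309−416) = -3790 J.
Q = ΔU + W = 11100 J.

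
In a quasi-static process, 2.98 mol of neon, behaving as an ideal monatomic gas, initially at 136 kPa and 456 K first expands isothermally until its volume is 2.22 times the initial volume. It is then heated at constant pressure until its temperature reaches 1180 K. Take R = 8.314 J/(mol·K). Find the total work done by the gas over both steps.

V₁ = nRT₁/P₁ = 2.98×8.314×456/136 = 83.1 L.
Step 1 — Isothermal: T stays 456 K; PV = const ⇒ V₂ = 184 L, P₂ = 61.3 kPa.
ΔU = 0 (ideal gas, T constant).
W = nRT ln(V₂/V₁) = 2.98×8.314×456×ln(2.22) = 9010 J.
Q = ΔU + W = 9010 J.
State after step 1: P = 61.3 kPa, V = 184 L, T = 456 K.
Step 2 — Isobaric: P stays 61.3 kPa; V/T = const ⇒ T₂ = 1180 K, V₂ = 477 L.
W = PΔV = 61.3×(477−184) kPa·L = 17900 J.
ΔU = nCvΔT = 2.98×12.5×(1180−456) = 26900 J.
Q = ΔU + W = nCpΔT = 44800 J.
Net over both steps: W = 26900 J, Q = 53900 J, ΔU = 26900 J.

26900 J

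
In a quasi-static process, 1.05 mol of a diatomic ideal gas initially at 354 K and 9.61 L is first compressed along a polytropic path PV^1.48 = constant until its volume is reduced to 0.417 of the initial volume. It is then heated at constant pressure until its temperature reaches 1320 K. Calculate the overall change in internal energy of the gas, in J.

P₁ = nRT₁/V₁ = 1.05×8.314×354/9.61 = 322 kPa.
Step 1 — Polytropic n=1.48: T₂ = T₁(V₁/V₂)^(n−1) = 354×(2.40)^0.48 = 539 K; P₂ = P₁(V₁/V₂)^n = 1170 kPa.
W = (P₁V₁−P₂V₂)/(n−1) = (322×9.61−1170×4.01)/0.48 = -3360 J.
ΔU = nCvΔT = 1.05×20.8×(539−354) = 4030 J.
Q = ΔU + W = 672 J.
State after step 1: P = 1170 kPa, V = 4.01 L, T = 539 K.
Step 2 — Isobaric: P stays 1170 kPa; V/T = const ⇒ T₂ = 1320 K, V₂ = 9.82 L.
W = PΔV = 1170×(9.82−4.01) kPa·L = 6820 J.
ΔU = nCvΔT = 1.05×20.8×(1320−539) = 17100 J.
Q = ΔU + W = nCpΔT = 23900 J.
Net over both steps: W = 3460 J, Q = 24500 J, ΔU = 21100 J.

21100 J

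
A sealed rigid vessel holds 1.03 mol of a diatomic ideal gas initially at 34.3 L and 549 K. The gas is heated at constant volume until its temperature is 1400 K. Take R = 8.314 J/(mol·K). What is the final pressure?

P₁ = nRT₁/V₁ = 1.03×8.314×549/34.3 = 137 kPa.
Isochoric: V stays 34.3 L; P/T = const ⇒ T₂ = 1400 K, P₂ = 350 kPa.

350 kPa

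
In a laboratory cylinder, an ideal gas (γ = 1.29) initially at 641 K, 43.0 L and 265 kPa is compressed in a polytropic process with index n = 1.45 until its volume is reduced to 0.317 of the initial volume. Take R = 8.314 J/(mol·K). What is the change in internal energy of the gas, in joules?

26600 J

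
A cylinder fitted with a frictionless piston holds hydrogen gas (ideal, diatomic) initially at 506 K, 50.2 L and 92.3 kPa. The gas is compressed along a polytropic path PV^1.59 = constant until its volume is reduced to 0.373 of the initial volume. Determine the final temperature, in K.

905 K

Polytropic n=1.59: T₂ = T₁(V₁/V₂)^(n−1) = 506×(2.68)^0.59 = 905 K; P₂ = P₁(V₁/V₂)^n = 443 kPa.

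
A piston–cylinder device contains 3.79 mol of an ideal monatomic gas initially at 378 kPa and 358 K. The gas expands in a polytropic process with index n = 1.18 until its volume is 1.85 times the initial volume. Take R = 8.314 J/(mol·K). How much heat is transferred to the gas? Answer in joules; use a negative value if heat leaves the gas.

V₁ = nRT₁/P₁ = 3.79×8.314×358/378 = 29.8 L.
Polytropic n=1.18: T₂ = T₁(V₁/V₂)^(n−1) = 358×(0.541)^0.18 = 320 K; P₂ = P₁(V₁/V₂)^n = 183 kPa.
W = (P₁V₁−P₂V₂)/(n−1) = (378×29.8−183×55.2)/0.18 = 6570 J.
ΔU = nCvΔT = 3.79×12.5×(320−358) = -1770 J.
Q = ΔU + W = 4800 J.

4800 J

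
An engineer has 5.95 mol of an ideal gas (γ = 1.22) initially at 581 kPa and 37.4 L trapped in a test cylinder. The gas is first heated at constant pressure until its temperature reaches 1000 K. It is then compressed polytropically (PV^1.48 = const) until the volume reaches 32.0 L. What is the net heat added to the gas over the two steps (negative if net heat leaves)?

T₁ = P₁V₁/(nR) = 581×37.4/(5.95×8.314) = 439 K.
Step 1 — Isobaric: P stays 581 kPa; V/T = const ⇒ T₂ = 1000 K, V₂ = 85.1 L.
W = PΔV = 581×(85.1−37.4) kPa·L = 27700 J.
ΔU = nCvΔT = 5.95×37.8×(1000−439) = 126000 J.
Q = ΔU + W = nCpΔT = 154000 J.
State after step 1: P = 581 kPa, V = 85.1 L, T = 1000 K.
Step 2 — Polytropic n=1.48: T₂ = T₁(V₁/V₂)^(n−1) = 1000×(2.66)^0.48 = 1600 K; P₂ = P₁(V₁/V₂)^n = 2470 kPa.
W = (P₁V₁−P₂V₂)/(n−1) = (581×85.1−2470×32.0)/0.48 = -61800 J.
ΔU = nCvΔT = 5.95×37.8×(1600−1000) = 135000 J.
Q = ΔU + W = 73000 J.
Net over both steps: W = -34100 J, Q = 227000 J, ΔU = 261000 J.

227000 J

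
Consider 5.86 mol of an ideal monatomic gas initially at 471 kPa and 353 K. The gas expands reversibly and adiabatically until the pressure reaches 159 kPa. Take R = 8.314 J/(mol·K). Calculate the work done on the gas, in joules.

V₁ = nRT₁/P₁ = 5.86×8.314×353/471 = 36.5 L.
Adiabatic: T₂/T₁ = (P₂/P₁)^((γ−1)/γ) ⇒ T₂ = 353×(0.338)^0.400 = 229 K; V₂ = 70.1 L.
ΔU = nCvΔT = 5.86×12.5×(229−353) = -9090 J.
Q = 0 for an adiabatic process, so W = −ΔU = 9090 J.
Work done on the gas = −W_by = -9090 J.

-9090 J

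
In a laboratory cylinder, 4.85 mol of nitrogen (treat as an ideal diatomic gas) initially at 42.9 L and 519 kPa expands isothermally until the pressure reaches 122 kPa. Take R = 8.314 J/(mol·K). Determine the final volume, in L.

183 L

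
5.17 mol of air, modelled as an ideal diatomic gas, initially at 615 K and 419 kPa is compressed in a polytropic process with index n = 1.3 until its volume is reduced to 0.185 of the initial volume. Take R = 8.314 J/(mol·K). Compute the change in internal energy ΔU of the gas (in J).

V₁ = nRT₁/P₁ = 5.17×8.314×615/419 = 63.1 L.
Polytropic n=1.3: T₂ = T₁(V₁/V₂)^(n−1) = 615×(5.41)^0.30 = 1020 K; P₂ = P₁(V₁/V₂)^n = 3760 kPa.
For an ideal gas ΔU = nCvΔT with Cv = (5/2)R = 20.8 J/(mol·K).
ΔU = 5.17×20.8×(1020−615) = 43600 J.

43600 J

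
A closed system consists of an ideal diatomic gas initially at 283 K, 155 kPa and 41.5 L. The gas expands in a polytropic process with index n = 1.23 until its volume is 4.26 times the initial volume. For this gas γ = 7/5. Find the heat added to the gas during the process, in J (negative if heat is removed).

3370 J

n = P₁V₁/(RT₁) = 155×41.5/(8.314×283) = 2.73 mol.
Polytropic n=1.23: T₂ = T₁(V₁/V₂)^(n−1) = 283×(0.235)^0.23 = 203 K; P₂ = P₁(V₁/V₂)^n = 26.1 kPa.
W = (P₁V₁−P₂V₂)/(n−1) = (155×41.5−26.1×177)/0.23 = 7930 J.
ΔU = nCvΔT = 2.73×20.8×(203−283) = -4560 J.
Q = ΔU + W = 3370 J.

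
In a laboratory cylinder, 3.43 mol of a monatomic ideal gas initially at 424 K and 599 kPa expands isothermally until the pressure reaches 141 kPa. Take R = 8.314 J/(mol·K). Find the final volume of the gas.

V₁ = nRT₁/P₁ = 3.43×8.314×424/599 = 20.2 L.
Isothermal: T stays 424 K; PV = const ⇒ V₂ = 85.8 L, P₂ = 141 kPa.

85.8 L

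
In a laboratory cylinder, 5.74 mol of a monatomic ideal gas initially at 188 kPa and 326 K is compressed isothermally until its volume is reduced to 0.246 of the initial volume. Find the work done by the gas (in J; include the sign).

-21800 J

V₁ = nRT₁/P₁ = 5.74×8.314×326/188 = 82.8 L.
Isothermal: T stays 326 K; PV = const ⇒ V₂ = 20.4 L, P₂ = 764 kPa.
W = nRT ln(V₂/V₁) = 5.74×8.314×326×ln(0.246) = -21800 J.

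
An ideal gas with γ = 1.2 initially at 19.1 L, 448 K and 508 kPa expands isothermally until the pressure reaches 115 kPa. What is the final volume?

Isothermal: T stays 448 K; PV = const ⇒ V₂ = 84.4 L, P₂ = 115 kPa.

84.4 L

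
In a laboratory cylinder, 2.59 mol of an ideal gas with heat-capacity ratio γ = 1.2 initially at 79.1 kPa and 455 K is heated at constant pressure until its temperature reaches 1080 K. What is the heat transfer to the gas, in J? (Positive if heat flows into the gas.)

80700 J

V₁ = nRT₁/P₁ = 2.59×8.314×455/79.1 = 124 L.
Isobaric: P stays 79.1 kPa; V/T = const ⇒ T₂ = 1080 K, V₂ = 294 L.
W = PΔV = 79.1×(294−124) kPa·L = 13500 J.
ΔU = nCvΔT = 2.59×41.6×(1080−455) = 67300 J.
Q = ΔU + W = nCpΔT = 80700 J.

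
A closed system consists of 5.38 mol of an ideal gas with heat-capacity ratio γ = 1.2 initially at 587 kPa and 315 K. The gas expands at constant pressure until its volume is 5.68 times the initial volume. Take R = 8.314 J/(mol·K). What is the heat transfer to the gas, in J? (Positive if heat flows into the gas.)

396000 J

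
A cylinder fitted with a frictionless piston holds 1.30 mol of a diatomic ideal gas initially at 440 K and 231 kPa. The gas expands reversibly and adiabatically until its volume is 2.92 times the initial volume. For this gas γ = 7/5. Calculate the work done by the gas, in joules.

V₁ = nRT₁/P₁ = 1.30×8.314×440/231 = 20.6 L.
Adiabatic: TV^(γ−1) = const ⇒ T₂ = 440×(0.342)^0.400 = 287 K; PV^γ = const ⇒ P₂ = 51.5 kPa.
ΔU = nCvΔT = 1.30×20.8×(287−440) = -4140 J.
Q = 0 for an adiabatic process, so W = −ΔU = 4140 J.

4140 J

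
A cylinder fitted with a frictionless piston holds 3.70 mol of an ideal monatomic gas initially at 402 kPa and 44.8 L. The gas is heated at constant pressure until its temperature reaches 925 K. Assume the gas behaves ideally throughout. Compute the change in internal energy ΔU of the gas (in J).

15700 J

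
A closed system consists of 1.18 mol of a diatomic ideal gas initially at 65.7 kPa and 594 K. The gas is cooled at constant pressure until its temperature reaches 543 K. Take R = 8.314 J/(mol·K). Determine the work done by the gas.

V₁ = nRT₁/P₁ = 1.18×8.314×594/65.7 = 88.7 L.
Isobaric: P stays 65.7 kPa; V/T = const ⇒ T₂ = 543 K, V₂ = 81.1 L.
W = PΔV = 65.7×(81.1−88.7) kPa·L = -500 J.

-500 J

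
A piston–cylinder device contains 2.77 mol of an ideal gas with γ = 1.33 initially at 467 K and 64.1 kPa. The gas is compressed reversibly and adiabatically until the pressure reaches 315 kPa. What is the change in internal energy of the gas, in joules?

15800 J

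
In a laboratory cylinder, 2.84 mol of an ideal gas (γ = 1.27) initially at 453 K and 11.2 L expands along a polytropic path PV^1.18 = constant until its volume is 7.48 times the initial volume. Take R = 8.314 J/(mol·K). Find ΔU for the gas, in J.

-12000 J

P₁ = nRT₁/V₁ = 2.84×8.314×453/11.2 = 955 kPa.
Polytropic n=1.18: T₂ = T₁(V₁/V₂)^(n−1) = 453×(0.134)^0.18 = 315 K; P₂ = P₁(V₁/V₂)^n = 88.9 kPa.
For an ideal gas ΔU = nCvΔT with Cv = R/(γ−1) = 30.8 J/(mol·K).
ΔU = 2.84×30.8×(315−453) = -12000 J.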